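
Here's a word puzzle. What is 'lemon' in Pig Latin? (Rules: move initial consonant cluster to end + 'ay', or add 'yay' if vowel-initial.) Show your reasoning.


'lemon': move consonant cluster 'l' to end and add 'ay': 'emonlay'.

emonlay


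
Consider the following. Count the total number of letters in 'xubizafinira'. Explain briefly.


Spell out 'xubizafinira' and number each letter: x(1), u(2), b(3), i(4), z(5), a(6), f(7), i(8), n(9), i(10), r(11), a(12). Total: 12 letters.

12


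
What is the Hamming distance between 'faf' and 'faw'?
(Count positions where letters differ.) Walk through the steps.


Alignment:
Position 1: 'f' vs 'f' = match
Position 2: 'a' vs 'a' = match
Position 3: 'f' vs 'w' = DIFFER
Total differences: 1

1


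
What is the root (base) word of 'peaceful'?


Remove suffix '-ful' from 'peaceful' to get root 'peace'.

peace


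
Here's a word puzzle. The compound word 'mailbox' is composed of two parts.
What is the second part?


Split 'mailbox' into 'mail' + 'box'. The second part is 'box'.

box


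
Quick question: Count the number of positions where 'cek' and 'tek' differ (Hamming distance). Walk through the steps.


Alignment:
Position 1: 'c' vs 't' = DIFFER
Position 2: 'e' vs 'e' = match
Position 3: 'k' vs 'k' = match
Total differences: 1

1


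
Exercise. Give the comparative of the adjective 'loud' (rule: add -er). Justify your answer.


Apply comparative formation (add -er): 'loud' -> 'louder'.

louder


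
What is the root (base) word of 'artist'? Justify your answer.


Remove suffix '-ist' from 'artist' to get root 'art'.

art


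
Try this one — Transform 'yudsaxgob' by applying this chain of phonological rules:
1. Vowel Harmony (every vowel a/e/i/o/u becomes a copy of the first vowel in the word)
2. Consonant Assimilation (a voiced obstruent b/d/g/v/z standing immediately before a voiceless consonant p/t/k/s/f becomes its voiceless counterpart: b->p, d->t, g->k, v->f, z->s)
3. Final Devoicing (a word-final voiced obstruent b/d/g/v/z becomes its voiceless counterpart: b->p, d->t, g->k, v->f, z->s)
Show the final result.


Starting form: 'yudsaxgob'
Rule 1: Vowel Harmony: all vowels become 'u' (matching first vowel). 'yudsaxgob' -> 'yudsuxgub'
Rule 2: Consonant Assimilation: voiced obstruent before voiceless consonant becomes voiceless ('ds' -> 'ts'). 'yudsuxgub' -> 'yutsuxgub'
Rule 3: Final Devoicing: word-final voiced obstruent 'b' becomes voiceless 'p'. 'yutsuxgub' -> 'yutsuxgup'
Final form: 'yutsuxgup'

yutsuxgup


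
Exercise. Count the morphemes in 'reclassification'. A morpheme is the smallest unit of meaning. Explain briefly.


Decomposition: re- (prefix) + class (root) + -ify (suffix) + -ation (suffix) = 4 morpheme(s)

4 morphemes


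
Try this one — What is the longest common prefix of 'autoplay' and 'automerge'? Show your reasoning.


Compare from the start: 4 characters match: 'auto'. Mismatch at position 5: 'p' vs 'm'.

auto


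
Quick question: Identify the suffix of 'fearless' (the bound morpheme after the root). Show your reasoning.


The word 'fearless' = 'fear' (root) + '-less' (suffix). The suffix is '-less'.

less


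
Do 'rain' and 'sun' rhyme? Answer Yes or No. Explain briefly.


Rime (stressed vowel + following sounds) of 'rain': -ain = /eɪn/
Rime of 'sun': -un = /ʌn/
/eɪn/ and /ʌn/ are different ending sounds, so the words do not rhyme.

No


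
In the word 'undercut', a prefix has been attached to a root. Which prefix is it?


The word 'undercut' = 'under' (prefix) + 'cut' (root). The prefix is 'under'.

under


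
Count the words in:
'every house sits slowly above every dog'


Split into words: every | house | sits | slowly | above | every | dog = 7 words.

7


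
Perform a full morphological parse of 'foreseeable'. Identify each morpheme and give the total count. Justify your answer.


Step 1: Identify prefix: 'fore' (meaning: before/front)
Step 2: Identify root: 'see'
Step 3: Identify suffix(es): 'able'
Decomposition: fore- (prefix: before/front) + see (root) + -able (suffix: capable of)
Total morphemes: 3

3 morphemes (fore- (prefix: before/front) + see (root) + -able (suffix: capable of))


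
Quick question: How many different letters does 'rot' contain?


Unique letters in 'rot': {o, r, t} = 3 distinct letters.

3


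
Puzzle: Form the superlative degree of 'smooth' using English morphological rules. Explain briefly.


Apply superlative formation (add -est): 'smooth' -> 'smoothest'.

smoothest


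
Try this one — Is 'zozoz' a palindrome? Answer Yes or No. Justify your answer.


Forward: 'zozoz'
Reversed: 'zozoz'
They are identical.

Yes


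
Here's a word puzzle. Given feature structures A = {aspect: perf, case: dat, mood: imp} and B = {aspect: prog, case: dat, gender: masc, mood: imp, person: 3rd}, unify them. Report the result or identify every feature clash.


Compare features:
aspect: A=perf vs B=prog -> CLASH
case: A=dat vs B=dat -> unified: dat
gender: A=_ vs B=masc -> unified: masc
mood: A=imp vs B=imp -> unified: imp
person: A=_ vs B=3rd -> unified: 3rd
Clash detected on feature 'aspect' (perf vs prog); unification fails.

CLASH on 'aspect' (perf vs prog)


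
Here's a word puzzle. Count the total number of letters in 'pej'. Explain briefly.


Spell out 'pej' and number each letter: p(1), e(2), j(3). Total: 3 letters.

3


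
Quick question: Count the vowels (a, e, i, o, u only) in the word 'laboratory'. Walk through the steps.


Vowels in 'laboratory': a, o, a, o = 4 vowels.

4


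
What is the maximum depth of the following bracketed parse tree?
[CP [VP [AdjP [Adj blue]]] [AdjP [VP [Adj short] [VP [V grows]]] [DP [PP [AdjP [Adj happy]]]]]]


Count bracket nesting levels:
'[' at pos 0: depth = 1
'[' at pos 4: depth = 2
'[' at pos 8: depth = 3
'[' at pos 14: depth = 4
'[' at pos 27: depth = 2
'[' at pos 33: depth = 3
'[' at pos 37: depth = 4
'[' at pos 49: depth = 4
'[' at pos 53: depth = 5
'[' at pos 65: depth = 3
'[' at pos 69: depth = 4
'[' at pos 73: depth = 5
'[' at pos 79: depth = 6
Maximum depth reached: 6

6


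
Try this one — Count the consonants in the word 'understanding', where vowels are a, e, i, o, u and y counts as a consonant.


Consonants in 'understanding': n, d, r, s, t, n, d, n, g = 9 consonants.

9


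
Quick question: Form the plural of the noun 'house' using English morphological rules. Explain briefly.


Apply rule: Add -s. 'house' becomes 'houses'.

houses


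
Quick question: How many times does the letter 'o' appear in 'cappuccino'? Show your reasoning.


Letter 'o' in 'cappuccino': found at position(s) 10 = 1 occurrence(s).

1


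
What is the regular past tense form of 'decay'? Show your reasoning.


Apply rule: Add -ed. 'decay' becomes 'decayed'.

decayed


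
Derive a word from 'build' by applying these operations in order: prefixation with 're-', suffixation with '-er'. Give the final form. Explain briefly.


Step 1: Add prefix 're-' to 'build' = 'rebuild'
Step 2: Add suffix '-er' to 'rebuild' = 'rebuilder'

rebuilder


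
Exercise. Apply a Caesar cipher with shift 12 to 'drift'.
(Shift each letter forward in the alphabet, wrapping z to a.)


Shift each letter by 12: d -> p, r -> d, i -> u, f -> r, t -> f. Result: 'pdurf'.

pdurf


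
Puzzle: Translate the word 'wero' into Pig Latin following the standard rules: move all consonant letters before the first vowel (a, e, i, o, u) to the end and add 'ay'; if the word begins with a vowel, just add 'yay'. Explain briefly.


'wero': move consonant cluster 'w' to end and add 'ay': 'eroway'.

eroway


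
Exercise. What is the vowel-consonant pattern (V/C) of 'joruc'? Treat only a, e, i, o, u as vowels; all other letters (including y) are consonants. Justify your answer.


Letter mapping: j = C, o = V, r = C, u = V, c = C.

CVCVC


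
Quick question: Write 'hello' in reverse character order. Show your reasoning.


Reverse 'hello' character by character: 'olleh'.

olleh


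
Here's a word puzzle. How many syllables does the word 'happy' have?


Break 'happy' into syllables: hap-py -> hap | py = 2 syllables

2 syllables


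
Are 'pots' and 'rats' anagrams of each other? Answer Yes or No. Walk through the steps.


Sorted letters of 'pots': 'opst'
Sorted letters of 'rats': 'arst'
They do not match.

No


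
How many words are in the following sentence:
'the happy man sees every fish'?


Split into words: the | happy | man | sees | every | fish = 6 words.

6


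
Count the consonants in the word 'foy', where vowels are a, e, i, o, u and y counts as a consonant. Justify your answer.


Consonants in 'foy': f, y = 2 consonants.

2


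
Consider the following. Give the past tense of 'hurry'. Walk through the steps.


Apply rule: Change -y to -ied. 'hurry' becomes 'hurried'.

hurried


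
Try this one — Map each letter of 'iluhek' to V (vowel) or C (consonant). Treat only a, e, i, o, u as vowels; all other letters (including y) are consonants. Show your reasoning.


Letter mapping: i = V, l = C, u = V, h = C, e = V, k = C.

VCVCVC


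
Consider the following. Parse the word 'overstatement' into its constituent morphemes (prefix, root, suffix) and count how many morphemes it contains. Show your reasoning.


Step 1: Identify prefix: 'over' (meaning: excessively)
Step 2: Identify root: 'state'
Step 3: Identify suffix(es): 'ment'
Decomposition: over- (prefix: excessively) + state (root) + -ment (suffix: action/result)
Total morphemes: 3

3 morphemes (over- (prefix: excessively) + state (root) + -ment (suffix: action/result))


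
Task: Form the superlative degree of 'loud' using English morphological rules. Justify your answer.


Apply superlative formation (add -est): 'loud' -> 'loudest'.

loudest


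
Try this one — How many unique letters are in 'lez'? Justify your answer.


Unique letters in 'lez': {e, l, z} = 3 distinct letters.

3


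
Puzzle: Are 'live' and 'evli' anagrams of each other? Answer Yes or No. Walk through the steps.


Sorted letters of 'live': 'eilv'
Sorted letters of 'evli': 'eilv'
They match.

Yes


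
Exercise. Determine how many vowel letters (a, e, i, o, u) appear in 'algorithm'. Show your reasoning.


Vowels in 'algorithm': a, o, i = 3 vowels.

3


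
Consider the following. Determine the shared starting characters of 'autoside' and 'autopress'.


Compare from the start: 4 characters match: 'auto'. Mismatch at position 5: 's' vs 'p'.

auto


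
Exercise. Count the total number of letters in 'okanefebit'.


Spell out 'okanefebit' and number each letter: o(1), k(2), a(3), n(4), e(5), f(6), e(7), b(8), i(9), t(10). Total: 10 letters.

10


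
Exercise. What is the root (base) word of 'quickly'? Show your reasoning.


Remove suffix '-ly' from 'quickly' to get root 'quick'.

quick


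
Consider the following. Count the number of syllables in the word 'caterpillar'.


Break 'caterpillar' into syllables: cat-er-pil-lar -> cat | er | pil | lar = 4 syllables

4 syllables


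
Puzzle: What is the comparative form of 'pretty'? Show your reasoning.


Apply comparative formation (consonant + y: change y to i, add -er): 'pretty' -> 'prettier'.

prettier


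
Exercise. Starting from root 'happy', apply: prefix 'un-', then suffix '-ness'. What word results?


Step 1: Add prefix 'un-' to 'happy' = 'unhappy'
Step 2: Add suffix '-ness' to 'unhappy' = 'unhappiness'

unhappiness


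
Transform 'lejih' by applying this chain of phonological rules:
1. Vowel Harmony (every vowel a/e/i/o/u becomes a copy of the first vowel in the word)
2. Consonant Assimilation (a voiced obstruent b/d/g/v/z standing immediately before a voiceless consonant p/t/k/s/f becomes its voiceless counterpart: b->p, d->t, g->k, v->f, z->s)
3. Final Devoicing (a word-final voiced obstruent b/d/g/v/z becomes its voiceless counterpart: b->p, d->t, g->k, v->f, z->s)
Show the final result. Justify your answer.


Starting form: 'lejih'
Rule 1: Vowel Harmony: all vowels become 'e' (matching first vowel). 'lejih' -> 'lejeh'
Rule 2: Consonant Assimilation: no voiced obstruent (b/d/g/v/z) stands immediately before a voiceless consonant (p/t/k/s/f). No change.
Rule 3: Final Devoicing: final consonant 'h' is not one of the voiced obstruents b/d/g/v/z. No change.
Final form: 'lejeh'

lejeh


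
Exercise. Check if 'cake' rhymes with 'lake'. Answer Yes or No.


Rime (stressed vowel + following sounds) of 'cake': -ake = /eɪk/
Rime of 'lake': -ake = /eɪk/
/eɪk/ and /eɪk/ are the same ending sound, so the words rhyme.

Yes


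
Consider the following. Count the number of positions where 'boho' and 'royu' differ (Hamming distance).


Alignment:
Position 1: 'b' vs 'r' = DIFFER
Position 2: 'o' vs 'o' = match
Position 3: 'h' vs 'y' = DIFFER
Position 4: 'o' vs 'u' = DIFFER
Total differences: 3

3


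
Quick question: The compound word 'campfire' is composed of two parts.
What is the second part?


Split 'campfire' into 'camp' + 'fire'. The second part is 'fire'.

fire


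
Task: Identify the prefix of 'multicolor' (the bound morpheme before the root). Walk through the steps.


The word 'multicolor' = 'multi' (prefix) + 'color' (root). The prefix is 'multi'.

multi


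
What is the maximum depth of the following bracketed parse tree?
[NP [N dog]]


Count bracket nesting levels:
'[' at pos 0: depth = 1
'[' at pos 4: depth = 2
Maximum depth reached: 2

2


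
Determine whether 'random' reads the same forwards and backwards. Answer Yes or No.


Forward: 'random'
Reversed: 'modnar'
They differ.

No


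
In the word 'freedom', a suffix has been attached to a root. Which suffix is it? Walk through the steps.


The word 'freedom' = 'free' (root) + '-dom' (suffix). The suffix is '-dom'.

dom


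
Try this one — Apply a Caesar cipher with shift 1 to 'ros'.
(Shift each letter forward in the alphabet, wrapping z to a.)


Shift each letter by 1: r -> s, o -> p, s -> t. Result: 'spt'.

spt


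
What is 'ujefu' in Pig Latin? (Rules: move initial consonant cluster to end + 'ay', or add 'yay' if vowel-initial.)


'ujefu' starts with a vowel, so add 'yay': 'ujefuyay'.

ujefuyay


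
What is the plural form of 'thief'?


Apply rule: Change -f to -ves. 'thief' becomes 'thieves'.

thieves


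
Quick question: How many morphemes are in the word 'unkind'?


Decomposition: un- (prefix) + kind (root) = 2 morpheme(s)

2 morphemes


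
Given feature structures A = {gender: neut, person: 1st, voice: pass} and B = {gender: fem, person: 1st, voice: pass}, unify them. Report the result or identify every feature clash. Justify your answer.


Compare features:
gender: A=neut vs B=fem -> CLASH
person: A=1st vs B=1st -> unified: 1st
voice: A=pass vs B=pass -> unified: pass
Clash detected on feature 'gender' (neut vs fem); unification fails.

CLASH on 'gender' (neut vs fem)


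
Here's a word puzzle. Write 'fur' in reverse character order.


Reverse 'fur' character by character: 'ruf'.

ruf


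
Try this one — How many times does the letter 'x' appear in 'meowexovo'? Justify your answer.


Letter 'x' in 'meowexovo': found at position(s) 6 = 1 occurrence(s).

1


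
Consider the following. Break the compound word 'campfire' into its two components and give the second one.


Split 'campfire' into 'camp' + 'fire'. The second part is 'fire'.

fire


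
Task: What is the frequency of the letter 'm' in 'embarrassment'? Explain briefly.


Letter 'm' in 'embarrassment': found at position(s) 2, 10 = 2 occurrence(s).

2


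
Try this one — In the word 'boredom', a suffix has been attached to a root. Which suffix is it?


The word 'boredom' = 'bore' (root) + '-dom' (suffix). The suffix is '-dom'.

dom


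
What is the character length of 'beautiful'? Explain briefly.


Spell out 'beautiful' and number each letter: b(1), e(2), a(3), u(4), t(5), i(6), f(7), u(8), l(9). Total: 9 letters.

9


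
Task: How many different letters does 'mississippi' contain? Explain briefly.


Unique letters in 'mississippi': {i, m, p, s} = 4 distinct letters.

4


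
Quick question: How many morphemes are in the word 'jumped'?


Decomposition: jump (root) + -ed (suffix) = 2 morpheme(s)

2 morphemes


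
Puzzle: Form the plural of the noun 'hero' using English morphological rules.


Apply rule: Add -es (consonant + o). 'hero' becomes 'heroes'.

heroes


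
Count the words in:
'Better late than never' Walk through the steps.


Split into words: Better | late | than | never = 4 words.

4


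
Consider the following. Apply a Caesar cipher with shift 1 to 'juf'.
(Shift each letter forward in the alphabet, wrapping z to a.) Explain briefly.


Shift each letter by 1: j -> k, u -> v, f -> g. Result: 'kvg'.

kvg


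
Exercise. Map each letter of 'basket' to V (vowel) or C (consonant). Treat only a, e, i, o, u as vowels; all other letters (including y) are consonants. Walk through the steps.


Letter mapping: b = C, a = V, s = C, k = C, e = V, t = C.

CVCCVC


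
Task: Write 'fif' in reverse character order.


Reverse 'fif' character by character: 'fif'.

fif


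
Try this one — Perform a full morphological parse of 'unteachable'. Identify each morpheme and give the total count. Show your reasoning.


Step 1: Identify prefix: 'un' (meaning: not/reverse)
Step 2: Identify root: 'teach'
Step 3: Identify suffix(es): 'able'
Decomposition: un- (prefix: not/reverse) + teach (root) + -able (suffix: capable of)
Total morphemes: 3

3 morphemes (un- (prefix: not/reverse) + teach (root) + -able (suffix: capable of))


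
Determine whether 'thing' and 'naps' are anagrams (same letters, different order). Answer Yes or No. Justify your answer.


Sorted letters of 'thing': 'ghint'
Sorted letters of 'naps': 'anps'
They do not match.

No


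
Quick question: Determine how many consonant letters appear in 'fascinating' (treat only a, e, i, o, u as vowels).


Consonants in 'fascinating': f, s, c, n, t, n, g = 7 consonants.

7


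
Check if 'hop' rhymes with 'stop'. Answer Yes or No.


Rime (stressed vowel + following sounds) of 'hop': -op = /ɒp/
Rime of 'stop': -op = /ɒp/
/ɒp/ and /ɒp/ are the same ending sound, so the words rhyme.

Yes


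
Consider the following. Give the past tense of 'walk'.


Apply rule: Add -ed. 'walk' becomes 'walked'.

walked


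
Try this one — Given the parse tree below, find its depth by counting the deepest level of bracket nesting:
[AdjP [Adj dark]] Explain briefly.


Count bracket nesting levels:
'[' at pos 0: depth = 1
'[' at pos 6: depth = 2
Maximum depth reached: 2

2


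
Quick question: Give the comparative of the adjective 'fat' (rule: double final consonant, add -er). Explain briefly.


Apply comparative formation (double final consonant, add -er): 'fat' -> 'fatter'.

fatter


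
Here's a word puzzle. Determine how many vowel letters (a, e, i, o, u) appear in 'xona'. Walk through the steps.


Vowels in 'xona': o, a = 2 vowels.

2


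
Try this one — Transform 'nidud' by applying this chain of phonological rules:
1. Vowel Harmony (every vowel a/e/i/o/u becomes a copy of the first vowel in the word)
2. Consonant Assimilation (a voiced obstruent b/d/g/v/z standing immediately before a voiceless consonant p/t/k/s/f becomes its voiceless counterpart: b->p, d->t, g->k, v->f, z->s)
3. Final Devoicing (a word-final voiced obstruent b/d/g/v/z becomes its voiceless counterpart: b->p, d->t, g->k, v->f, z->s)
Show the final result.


Starting form: 'nidud'
Rule 1: Vowel Harmony: all vowels become 'i' (matching first vowel). 'nidud' -> 'nidid'
Rule 2: Consonant Assimilation: no voiced obstruent (b/d/g/v/z) stands immediately before a voiceless consonant (p/t/k/s/f). No change.
Rule 3: Final Devoicing: word-final voiced obstruent 'd' becomes voiceless 't'. 'nidid' -> 'nidit'
Final form: 'nidit'

nidit


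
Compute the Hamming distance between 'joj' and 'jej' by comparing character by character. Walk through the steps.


Alignment:
Position 1: 'j' vs 'j' = match
Position 2: 'o' vs 'e' = DIFFER
Position 3: 'j' vs 'j' = match
Total differences: 1

1


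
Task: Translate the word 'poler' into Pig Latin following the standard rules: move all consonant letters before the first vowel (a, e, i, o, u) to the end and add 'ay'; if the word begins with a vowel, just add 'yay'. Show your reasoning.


'poler': move consonant cluster 'p' to end and add 'ay': 'olerpay'.

olerpay


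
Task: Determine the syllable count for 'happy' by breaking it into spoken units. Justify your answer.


Break 'happy' into syllables: hap-py -> hap | py = 2 syllables

2 syllables


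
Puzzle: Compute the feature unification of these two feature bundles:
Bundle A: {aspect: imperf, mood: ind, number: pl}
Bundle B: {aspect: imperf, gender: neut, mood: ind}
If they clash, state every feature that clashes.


Compare features:
aspect: A=imperf vs B=imperf -> unified: imperf
gender: A=_ vs B=neut -> unified: neut
mood: A=ind vs B=ind -> unified: ind
number: A=pl vs B=_ -> unified: pl
No clashes found.

Unified: {aspect: imperf, gender: neut, mood: ind, number: pl}


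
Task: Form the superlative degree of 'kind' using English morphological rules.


Apply superlative formation (add -est): 'kind' -> 'kindest'.

kindest


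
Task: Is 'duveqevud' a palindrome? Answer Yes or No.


Forward: 'duveqevud'
Reversed: 'duveqevud'
They are identical.

Yes


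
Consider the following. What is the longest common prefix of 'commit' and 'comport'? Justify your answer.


Compare from the start: 3 characters match: 'com'. Mismatch at position 4: 'm' vs 'p'.

com


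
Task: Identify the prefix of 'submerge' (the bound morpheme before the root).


The word 'submerge' = 'sub' (prefix) + 'merge' (root). The prefix is 'sub'.

sub


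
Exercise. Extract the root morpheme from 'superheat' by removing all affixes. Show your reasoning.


Remove prefix 'super' from 'superheat' to get root 'heat'.

heat


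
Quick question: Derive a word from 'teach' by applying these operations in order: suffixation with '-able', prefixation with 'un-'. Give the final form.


Step 1: Add suffix '-able' to 'teach' = 'teachable'
Step 2: Add prefix 'un-' to 'teachable' = 'unteachable'

unteachable


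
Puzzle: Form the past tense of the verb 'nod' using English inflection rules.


Apply rule: Double final consonant and add -ed. 'nod' becomes 'nodded'.

nodded


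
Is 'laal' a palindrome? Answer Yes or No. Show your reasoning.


Forward: 'laal'
Reversed: 'laal'
They are identical.

Yes


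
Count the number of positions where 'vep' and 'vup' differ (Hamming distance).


Alignment:
Position 1: 'v' vs 'v' = match
Position 2: 'e' vs 'u' = DIFFER
Position 3: 'p' vs 'p' = match
Total differences: 1

1


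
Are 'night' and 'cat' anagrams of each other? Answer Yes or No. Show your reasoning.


Sorted letters of 'night': 'ghint'
Sorted letters of 'cat': 'act'
They do not match.

No


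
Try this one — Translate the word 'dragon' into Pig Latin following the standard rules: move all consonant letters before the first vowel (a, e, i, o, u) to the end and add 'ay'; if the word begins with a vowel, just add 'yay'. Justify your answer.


'dragon': move consonant cluster 'dr' to end and add 'ay': 'agondray'.

agondray


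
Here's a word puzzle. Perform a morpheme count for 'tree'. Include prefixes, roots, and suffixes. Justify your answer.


Decomposition: tree (free morpheme) = 1 morpheme(s)

1 morphemes


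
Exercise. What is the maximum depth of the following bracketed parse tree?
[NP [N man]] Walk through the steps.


Count bracket nesting levels:
'[' at pos 0: depth = 1
'[' at pos 4: depth = 2
Maximum depth reached: 2

2


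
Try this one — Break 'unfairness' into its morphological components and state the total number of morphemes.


Step 1: Identify prefix: 'un' (meaning: not/reverse)
Step 2: Identify root: 'fair'
Step 3: Identify suffix(es): 'ness'
Decomposition: un- (prefix: not/reverse) + fair (root) + -ness (suffix: state of)
Total morphemes: 3

3 morphemes (un- (prefix: not/reverse) + fair (root) + -ness (suffix: state of))


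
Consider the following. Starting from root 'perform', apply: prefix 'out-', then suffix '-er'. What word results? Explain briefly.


Step 1: Add prefix 'out-' to 'perform' = 'outperform'
Step 2: Add suffix '-er' to 'outperform' = 'outperformer'

outperformer


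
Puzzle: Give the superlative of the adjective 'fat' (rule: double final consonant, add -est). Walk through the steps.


Apply superlative formation (double final consonant, add -est): 'fat' -> 'fattest'.

fattest


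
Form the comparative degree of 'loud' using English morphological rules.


Apply comparative formation (add -er): 'loud' -> 'louder'.

louder


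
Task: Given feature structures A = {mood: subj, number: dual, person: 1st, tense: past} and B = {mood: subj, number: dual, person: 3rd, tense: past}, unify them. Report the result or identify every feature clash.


Compare features:
mood: A=subj vs B=subj -> unified: subj
number: A=dual vs B=dual -> unified: dual
person: A=1st vs B=3rd -> CLASH
tense: A=past vs B=past -> unified: past
Clash detected on feature 'person' (1st vs 3rd); unification fails.

CLASH on 'person' (1st vs 3rd)


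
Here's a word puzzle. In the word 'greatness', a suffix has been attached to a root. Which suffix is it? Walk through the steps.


The word 'greatness' = 'great' (root) + '-ness' (suffix). The suffix is '-ness'.

ness


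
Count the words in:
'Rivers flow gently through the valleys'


Split into words: Rivers | flow | gently | through | the | valleys = 6 words.

6


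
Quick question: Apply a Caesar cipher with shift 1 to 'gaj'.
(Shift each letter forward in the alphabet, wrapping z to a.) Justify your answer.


Shift each letter by 1: g -> h, a -> b, j -> k. Result: 'hbk'.

hbk


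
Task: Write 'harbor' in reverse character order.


Reverse 'harbor' character by character: 'robrah'.

robrah


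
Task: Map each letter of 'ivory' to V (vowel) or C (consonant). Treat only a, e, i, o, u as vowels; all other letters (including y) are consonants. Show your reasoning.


Letter mapping: i = V, v = C, o = V, r = C, y = C.

VCVCC


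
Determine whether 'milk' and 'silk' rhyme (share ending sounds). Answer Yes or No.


Rime (stressed vowel + following sounds) of 'milk': -ilk = /ɪlk/
Rime of 'silk': -ilk = /ɪlk/
/ɪlk/ and /ɪlk/ are the same ending sound, so the words rhyme.

Yes


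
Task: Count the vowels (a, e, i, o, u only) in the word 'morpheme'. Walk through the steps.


Vowels in 'morpheme': o, e, e = 3 vowels.

3


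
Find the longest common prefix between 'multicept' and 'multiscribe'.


Compare from the start: 5 characters match: 'multi'. Mismatch at position 6: 'c' vs 's'.

multi


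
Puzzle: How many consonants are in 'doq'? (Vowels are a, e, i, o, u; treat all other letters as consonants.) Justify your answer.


Consonants in 'doq': d, q = 2 consonants.

2


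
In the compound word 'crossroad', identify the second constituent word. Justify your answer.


Split 'crossroad' into 'cross' + 'road'. The second part is 'road'.

road


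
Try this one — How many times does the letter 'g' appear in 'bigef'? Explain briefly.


Letter 'g' in 'bigef': found at position(s) 3 = 1 occurrence(s).

1


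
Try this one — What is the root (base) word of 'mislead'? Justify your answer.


Remove prefix 'mis' from 'mislead' to get root 'lead'.

lead


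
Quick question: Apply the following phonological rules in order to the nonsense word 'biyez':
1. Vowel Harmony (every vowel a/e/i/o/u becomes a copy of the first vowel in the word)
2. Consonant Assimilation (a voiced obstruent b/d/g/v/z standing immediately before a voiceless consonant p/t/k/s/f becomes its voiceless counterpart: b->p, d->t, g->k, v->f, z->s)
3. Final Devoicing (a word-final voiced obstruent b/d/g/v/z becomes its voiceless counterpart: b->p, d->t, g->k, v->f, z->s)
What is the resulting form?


Starting form: 'biyez'
Rule 1: Vowel Harmony: all vowels become 'i' (matching first vowel). 'biyez' -> 'biyiz'
Rule 2: Consonant Assimilation: no voiced obstruent (b/d/g/v/z) stands immediately before a voiceless consonant (p/t/k/s/f). No change.
Rule 3: Final Devoicing: word-final voiced obstruent 'z' becomes voiceless 's'. 'biyiz' -> 'biyis'
Final form: 'biyis'

biyis


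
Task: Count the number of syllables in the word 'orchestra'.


Break 'orchestra' into syllables: or-ches-tra -> or | ches | tra = 3 syllables

3 syllables


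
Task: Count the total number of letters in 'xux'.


Spell out 'xux' and number each letter: x(1), u(2), x(3). Total: 3 letters.

3


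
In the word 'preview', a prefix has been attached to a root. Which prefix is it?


The word 'preview' = 'pre' (prefix) + 'view' (root). The prefix is 'pre'.

pre


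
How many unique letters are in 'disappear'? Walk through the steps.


Unique letters in 'disappear': {a, d, e, i, p, r, s} = 7 distinct letters.

7


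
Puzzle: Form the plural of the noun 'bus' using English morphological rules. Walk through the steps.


Apply rule: Add -es (sibilant/fricative ending). 'bus' becomes 'buses'.

buses


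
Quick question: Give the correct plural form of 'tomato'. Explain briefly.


Apply rule: Add -es (consonant + o). 'tomato' becomes 'tomatoes'.

tomatoes


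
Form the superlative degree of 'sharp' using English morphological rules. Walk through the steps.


Apply superlative formation (add -est): 'sharp' -> 'sharpest'.

sharpest


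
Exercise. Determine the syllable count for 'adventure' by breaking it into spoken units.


Break 'adventure' into syllables: ad-ven-ture -> ad | ven | ture = 3 syllables

3 syllables


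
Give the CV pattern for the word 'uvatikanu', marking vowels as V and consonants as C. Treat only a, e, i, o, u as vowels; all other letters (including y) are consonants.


Letter mapping: u = V, v = C, a = V, t = C, i = V, k = C, a = V, n = C, u = V.

VCVCVCVCV


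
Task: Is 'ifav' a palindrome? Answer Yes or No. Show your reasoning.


Forward: 'ifav'
Reversed: 'vafi'
They differ.

No


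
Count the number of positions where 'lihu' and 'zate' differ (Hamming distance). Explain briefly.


Alignment:
Position 1: 'l' vs 'z' = DIFFER
Position 2: 'i' vs 'a' = DIFFER
Position 3: 'h' vs 't' = DIFFER
Position 4: 'u' vs 'e' = DIFFER
Total differences: 4

4


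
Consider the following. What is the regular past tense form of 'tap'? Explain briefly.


Apply rule: Double final consonant and add -ed. 'tap' becomes 'tapped'.

tapped


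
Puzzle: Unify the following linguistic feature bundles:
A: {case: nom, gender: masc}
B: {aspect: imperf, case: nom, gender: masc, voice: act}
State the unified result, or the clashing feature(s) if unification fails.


Compare features:
aspect: A=_ vs B=imperf -> unified: imperf
case: A=nom vs B=nom -> unified: nom
gender: A=masc vs B=masc -> unified: masc
voice: A=_ vs B=act -> unified: act
No clashes found.

Unified: {aspect: imperf, case: nom, gender: masc, voice: act}


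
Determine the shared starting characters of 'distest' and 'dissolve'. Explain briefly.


Compare from the start: 3 characters match: 'dis'. Mismatch at position 4: 't' vs 's'.

dis


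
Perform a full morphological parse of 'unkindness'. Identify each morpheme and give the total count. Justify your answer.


Step 1: Identify prefix: 'un' (meaning: not/reverse)
Step 2: Identify root: 'kind'
Step 3: Identify suffix(es): 'ness'
Decomposition: un- (prefix: not/reverse) + kind (root) + -ness (suffix: state of)
Total morphemes: 3

3 morphemes (un- (prefix: not/reverse) + kind (root) + -ness (suffix: state of))


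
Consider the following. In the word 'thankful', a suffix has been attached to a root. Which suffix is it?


The word 'thankful' = 'thank' (root) + '-ful' (suffix). The suffix is '-ful'.

ful


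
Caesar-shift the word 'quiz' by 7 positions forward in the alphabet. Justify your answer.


Shift each letter by 7: q -> x, u -> b, i -> p, z -> g. Result: 'xbpg'.

xbpg


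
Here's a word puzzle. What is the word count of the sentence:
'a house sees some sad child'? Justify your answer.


Split into words: a | house | sees | some | sad | child = 6 words.

6


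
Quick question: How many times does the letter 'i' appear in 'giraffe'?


Letter 'i' in 'giraffe': found at position(s) 2 = 1 occurrence(s).

1


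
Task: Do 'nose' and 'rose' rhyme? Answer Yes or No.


Rime (stressed vowel + following sounds) of 'nose': -ose = /oʊz/
Rime of 'rose': -ose = /oʊz/
/oʊz/ and /oʊz/ are the same ending sound, so the words rhyme.

Yes


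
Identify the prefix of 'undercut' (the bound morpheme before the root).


The word 'undercut' = 'under' (prefix) + 'cut' (root). The prefix is 'under'.

under


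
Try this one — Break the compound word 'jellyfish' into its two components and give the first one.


Split 'jellyfish' into 'jelly' + 'fish'. The first part is 'jelly'.

jelly


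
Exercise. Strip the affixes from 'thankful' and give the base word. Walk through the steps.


Remove suffix '-ful' from 'thankful' to get root 'thank'.

thank


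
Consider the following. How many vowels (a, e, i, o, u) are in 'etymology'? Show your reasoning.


Vowels in 'etymology': e, o, o = 3 vowels.

3


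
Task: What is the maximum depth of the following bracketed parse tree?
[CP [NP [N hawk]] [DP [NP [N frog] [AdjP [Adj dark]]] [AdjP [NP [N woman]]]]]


Count bracket nesting levels:
'[' at pos 0: depth = 1
'[' at pos 4: depth = 2
'[' at pos 8: depth = 3
'[' at pos 18: depth = 2
'[' at pos 22: depth = 3
'[' at pos 26: depth = 4
'[' at pos 35: depth = 4
'[' at pos 41: depth = 5
'[' at pos 54: depth = 3
'[' at pos 60: depth = 4
'[' at pos 64: depth = 5
Maximum depth reached: 5

5


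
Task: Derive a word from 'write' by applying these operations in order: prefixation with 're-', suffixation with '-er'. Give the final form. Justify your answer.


Step 1: Add prefix 're-' to 'write' = 'rewrite'
Step 2: Add suffix '-er' to 'rewrite' = 'rewriter'

rewriter


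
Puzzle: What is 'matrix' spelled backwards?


Reverse 'matrix' character by character: 'xirtam'.

xirtam


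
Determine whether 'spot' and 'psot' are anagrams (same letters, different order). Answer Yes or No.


Sorted letters of 'spot': 'opst'
Sorted letters of 'psot': 'opst'
They match.

Yes


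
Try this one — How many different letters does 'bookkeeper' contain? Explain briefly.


Unique letters in 'bookkeeper': {b, e, k, o, p, r} = 6 distinct letters.

6


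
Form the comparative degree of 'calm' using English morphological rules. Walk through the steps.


Apply comparative formation (add -er): 'calm' -> 'calmer'.

calmer


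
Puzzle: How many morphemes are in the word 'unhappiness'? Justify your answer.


Decomposition: un- (prefix) + happy (root) + -ness (suffix) = 3 morpheme(s)

3 morphemes


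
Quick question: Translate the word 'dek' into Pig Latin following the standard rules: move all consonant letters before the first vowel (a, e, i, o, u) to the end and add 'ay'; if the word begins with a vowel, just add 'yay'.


'dek': move consonant cluster 'd' to end and add 'ay': 'ekday'.

ekday


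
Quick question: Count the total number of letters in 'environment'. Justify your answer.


Spell out 'environment' and number each letter: e(1), n(2), v(3), i(4), r(5), o(6), n(7), m(8), e(9), n(10), t(11). Total: 11 letters.

11


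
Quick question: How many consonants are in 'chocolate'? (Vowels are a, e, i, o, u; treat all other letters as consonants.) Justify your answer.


Consonants in 'chocolate': c, h, c, l, t = 5 consonants.

5


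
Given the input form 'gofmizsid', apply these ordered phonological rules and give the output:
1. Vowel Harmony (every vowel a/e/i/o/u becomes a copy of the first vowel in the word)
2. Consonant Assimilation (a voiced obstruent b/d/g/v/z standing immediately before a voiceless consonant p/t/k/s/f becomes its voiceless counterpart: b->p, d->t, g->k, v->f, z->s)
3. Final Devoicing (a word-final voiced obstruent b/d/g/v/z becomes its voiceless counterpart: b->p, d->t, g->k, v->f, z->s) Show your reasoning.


Starting form: 'gofmizsid'
Rule 1: Vowel Harmony: all vowels become 'o' (matching first vowel). 'gofmizsid' -> 'gofmozsod'
Rule 2: Consonant Assimilation: voiced obstruent before voiceless consonant becomes voiceless ('zs' -> 'ss'). 'gofmozsod' -> 'gofmossod'
Rule 3: Final Devoicing: word-final voiced obstruent 'd' becomes voiceless 't'. 'gofmossod' -> 'gofmossot'
Final form: 'gofmossot'

gofmossot


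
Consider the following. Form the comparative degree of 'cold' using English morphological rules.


Apply comparative formation (add -er): 'cold' -> 'colder'.

colder


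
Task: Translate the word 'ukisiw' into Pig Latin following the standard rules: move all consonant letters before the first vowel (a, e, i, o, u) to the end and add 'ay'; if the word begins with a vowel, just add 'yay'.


'ukisiw' starts with a vowel, so add 'yay': 'ukisiwyay'.

ukisiwyay


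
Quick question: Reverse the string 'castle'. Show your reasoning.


Reverse 'castle' character by character: 'eltsac'.

eltsac


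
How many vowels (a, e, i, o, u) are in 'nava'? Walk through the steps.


Vowels in 'nava': a, a = 2 vowels.

2


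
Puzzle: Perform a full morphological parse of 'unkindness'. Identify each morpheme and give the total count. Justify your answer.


Step 1: Identify prefix: 'un' (meaning: not/reverse)
Step 2: Identify root: 'kind'
Step 3: Identify suffix(es): 'ness'
Decomposition: un- (prefix: not/reverse) + kind (root) + -ness (suffix: state of)
Total morphemes: 3

3 morphemes (un- (prefix: not/reverse) + kind (root) + -ness (suffix: state of))


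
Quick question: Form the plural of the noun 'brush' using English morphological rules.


Apply rule: Add -es (sibilant/fricative ending). 'brush' becomes 'brushes'.

brushes


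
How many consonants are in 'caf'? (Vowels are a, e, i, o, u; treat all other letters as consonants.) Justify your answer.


Consonants in 'caf': c, f = 2 consonants.

2


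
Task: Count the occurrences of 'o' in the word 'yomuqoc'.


Letter 'o' in 'yomuqoc': found at position(s) 2, 6 = 2 occurrence(s).

2


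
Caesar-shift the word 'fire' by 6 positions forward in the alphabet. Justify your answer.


Shift each letter by 6: f -> l, i -> o, r -> x, e -> k. Result: 'loxk'.

loxk


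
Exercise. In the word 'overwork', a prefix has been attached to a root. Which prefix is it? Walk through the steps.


The word 'overwork' = 'over' (prefix) + 'work' (root). The prefix is 'over'.

over


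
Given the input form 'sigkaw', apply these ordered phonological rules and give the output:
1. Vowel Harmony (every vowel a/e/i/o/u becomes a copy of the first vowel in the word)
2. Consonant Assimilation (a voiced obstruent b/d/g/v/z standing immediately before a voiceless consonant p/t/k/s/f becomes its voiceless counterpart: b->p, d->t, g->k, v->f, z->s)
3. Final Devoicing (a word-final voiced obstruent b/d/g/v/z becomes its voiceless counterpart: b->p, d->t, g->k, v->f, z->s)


Starting form: 'sigkaw'
Rule 1: Vowel Harmony: all vowels become 'i' (matching first vowel). 'sigkaw' -> 'sigkiw'
Rule 2: Consonant Assimilation: voiced obstruent before voiceless consonant becomes voiceless ('gk' -> 'kk'). 'sigkiw' -> 'sikkiw'
Rule 3: Final Devoicing: final consonant 'w' is not one of the voiced obstruents b/d/g/v/z. No change.
Final form: 'sikkiw'

sikkiw
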